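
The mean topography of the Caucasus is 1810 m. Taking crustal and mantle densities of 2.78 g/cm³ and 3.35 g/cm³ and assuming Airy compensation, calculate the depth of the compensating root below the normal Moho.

8830 m

Equating mass per unit area of the two columns: the weight of the topography is balanced by the buoyancy of the root, ρ_c h = (ρ_m − ρ_c) r.
r = h · ρ_c / (ρ_m − ρ_c) = 1810 m × 2.78 / (3.35 − 2.78) = 8830 m.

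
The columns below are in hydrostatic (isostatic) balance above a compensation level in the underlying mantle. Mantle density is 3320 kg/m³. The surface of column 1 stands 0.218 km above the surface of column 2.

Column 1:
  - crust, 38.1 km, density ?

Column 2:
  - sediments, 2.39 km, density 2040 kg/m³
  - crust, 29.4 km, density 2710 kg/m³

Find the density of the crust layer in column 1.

Take the compensation level at the base of the deeper column (depth z_c below the surface of column 1) and equate Σ ρ_i t_i down to z_c; mantle fills any gap and the z_c terms cancel.
Column 1: 38.1×ρ + (z_c − 38.1)×3320
Column 2: 0.218×0 + 2.39×2040 + 29.4×2710 + (z_c − 0.218 − 31.79)×3320
The z_c×3320 term appears on both sides and cancels. Collect the known terms of each column as K = Σ(ρt)_known − 3320 × (depth of known layers): K_1 = 0 − 3320×38.1 = −126492; K_2 = 84549.6 − 3320×(0.218 + 31.79) = −21716.96.
Balance: K_1 + 38.1×ρ = K_2, so ρ = (K_2 − K_1)/38.1 = 104775/38.1 = 2750 kg/m³.

2750 kg/m³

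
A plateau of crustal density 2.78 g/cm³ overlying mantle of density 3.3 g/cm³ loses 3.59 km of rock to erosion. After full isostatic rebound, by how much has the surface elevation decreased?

0.566 km

Rebound u = e ρ_c/ρ_m = 3.59 km × 2.78/3.3 = 3.024 km.
Net surface drop = e − u = 3.59 km − 3.024 km = e (ρ_m − ρ_c)/ρ_m = 0.566 km.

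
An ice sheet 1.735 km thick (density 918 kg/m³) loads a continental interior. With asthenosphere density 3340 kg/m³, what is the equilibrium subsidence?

0.477 km

Isostatic balance requires: the ice load ρ_ice t is balanced by mantle displaced below, ρ_m s.
s = t ρ_ice / ρ_m = 1.735 km × 918/3340 = 0.477 km.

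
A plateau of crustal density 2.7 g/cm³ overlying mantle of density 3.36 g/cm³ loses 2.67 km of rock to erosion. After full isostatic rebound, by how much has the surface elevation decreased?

0.524 km

Rebound u = e ρ_c/ρ_m = 2.67 km × 2.7/3.36 = 2.146 km.
Net surface drop = e − u = 2.67 km − 2.146 km = e (ρ_m − ρ_c)/ρ_m = 0.524 km.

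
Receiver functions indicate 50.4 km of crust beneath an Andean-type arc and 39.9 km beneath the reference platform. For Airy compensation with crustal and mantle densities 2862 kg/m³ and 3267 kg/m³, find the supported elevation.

1.3 km

Excess crust Δ = 50.4 km − 39.9 km = 10.5 km, split between elevation h and root r with h + r = Δ.
Airy balance ρ_c h = (ρ_m − ρ_c) r gives r = h ρ_c/(ρ_m − ρ_c), so h (1 + ρ_c/(ρ_m − ρ_c)) = Δ, i.e. h = Δ (ρ_m − ρ_c)/ρ_m.
h = 10.5 km × 405/3267 = 1.3 km.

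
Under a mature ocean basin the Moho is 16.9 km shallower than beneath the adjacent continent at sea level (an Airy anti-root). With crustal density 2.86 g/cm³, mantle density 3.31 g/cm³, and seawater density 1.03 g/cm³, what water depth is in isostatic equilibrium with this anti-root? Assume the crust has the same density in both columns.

4.16 km

Replacing a thickness d of crust by seawater at the top must be balanced by replacing crust with mantle at the base: d (ρ_c − ρ_w) = a (ρ_m − ρ_c).
d = a (ρ_m − ρ_c)/(ρ_c − ρ_w) = 16.9 km × 0.45/1.83 = 4.16 km.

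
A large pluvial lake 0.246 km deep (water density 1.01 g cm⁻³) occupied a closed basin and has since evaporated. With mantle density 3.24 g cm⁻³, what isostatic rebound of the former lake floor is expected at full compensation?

0.0767 km

u = d ρ_w/ρ_m = 0.246 km × 1.01/3.24 = 0.0767 km.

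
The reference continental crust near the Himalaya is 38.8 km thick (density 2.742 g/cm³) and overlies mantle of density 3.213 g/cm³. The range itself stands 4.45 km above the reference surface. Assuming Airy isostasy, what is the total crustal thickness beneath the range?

Root depth r = h ρ_c / (ρ_m − ρ_c) = 4.45 km × 2.742 / 0.471 = 25.91 km.
Total thickness = T + h + r = 38.8 km + 4.45 km + 25.91 km = 69.2 km.

69.2 km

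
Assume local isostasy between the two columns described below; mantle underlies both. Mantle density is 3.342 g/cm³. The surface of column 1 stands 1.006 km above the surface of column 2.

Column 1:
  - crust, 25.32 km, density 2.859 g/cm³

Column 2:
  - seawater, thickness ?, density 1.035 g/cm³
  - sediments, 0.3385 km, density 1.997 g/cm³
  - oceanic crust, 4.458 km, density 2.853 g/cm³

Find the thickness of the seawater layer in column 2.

2.7 km

Take the compensation level at the base of the deeper column (depth z_c below the surface of column 1) and equate Σ ρ_i t_i down to z_c; mantle fills any gap and the z_c terms cancel.
Column 1: 25.32×2.859 + (z_c − 25.32)×3.342
Column 2: 1.006×0 + x×1.035 + 0.3385×1.997 + 4.458×2.853 + (z_c − 1.006 − 4.7965 − x)×3.342
The z_c×3.342 term appears on both sides and cancels. Collect the known terms of each column as K = Σ(ρt)_known − 3.342 × (depth of known layers): K_1 = 72.38988 − 3.342×25.32 = −12.22956; K_2 = 13.3946585 − 3.342×(1.006 + 4.7965) = −5.9972965.
Balance: K_1 = K_2 − x×(3.342 − 1.035), so x = (K_2 − K_1)/(3.342 − 1.035) = 6.23226/2.307 = 2.7 km.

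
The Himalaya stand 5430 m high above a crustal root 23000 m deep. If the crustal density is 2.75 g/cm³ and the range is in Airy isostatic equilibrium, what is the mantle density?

Airy balance: ρ_c h = (ρ_m − ρ_c) r → ρ_m = ρ_c (1 + h/r).
ρ_m = 2.75 × (1 + 5430 m/23000 m) = 3.4 g/cm³.

3.4 g/cm³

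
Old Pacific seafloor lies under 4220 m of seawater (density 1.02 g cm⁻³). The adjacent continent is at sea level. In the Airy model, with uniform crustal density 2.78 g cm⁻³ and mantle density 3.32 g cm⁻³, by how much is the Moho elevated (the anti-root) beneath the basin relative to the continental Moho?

Isostatic balance requires: replacing crust with seawater at the top is compensated by replacing crust with mantle at the base: d (ρ_c − ρ_w) = a (ρ_m − ρ_c).
a = d (ρ_c − ρ_w)/(ρ_m − ρ_c) = 4220 m × 1.76/0.54 = 13800 m.

13800 m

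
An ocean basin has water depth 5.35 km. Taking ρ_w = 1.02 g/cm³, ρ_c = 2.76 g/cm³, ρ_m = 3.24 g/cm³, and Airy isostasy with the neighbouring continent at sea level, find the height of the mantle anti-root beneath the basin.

19.4 km

Balancing pressure at the compensation depth: replacing crust with seawater at the top is compensated by replacing crust with mantle at the base: d (ρ_c − ρ_w) = a (ρ_m − ρ_c).
a = d (ρ_c − ρ_w)/(ρ_m − ρ_c) = 5.35 km × 1.74/0.48 = 19.4 km.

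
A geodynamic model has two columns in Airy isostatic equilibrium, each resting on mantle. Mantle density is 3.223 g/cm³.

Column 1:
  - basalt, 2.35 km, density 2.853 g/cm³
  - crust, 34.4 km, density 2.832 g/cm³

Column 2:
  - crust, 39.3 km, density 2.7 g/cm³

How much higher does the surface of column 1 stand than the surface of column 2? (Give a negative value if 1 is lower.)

For any compensation level in the mantle, the mantle terms cancel and isostasy reduces to e = (Σt_1 − Σt_2) − (Σ(ρt)_1 − Σ(ρt)_2) / ρ_m.
Σt_1 = 36.75 km; Σt_2 = 39.3 km; Σ(ρt)_1 = 104.12535; Σ(ρt)_2 = 106.11 (in km·g/cm³).
e = (36.75 − 39.3) − (104.12535 − 106.11) / 3.223 = −1.93 km.

−1.93 km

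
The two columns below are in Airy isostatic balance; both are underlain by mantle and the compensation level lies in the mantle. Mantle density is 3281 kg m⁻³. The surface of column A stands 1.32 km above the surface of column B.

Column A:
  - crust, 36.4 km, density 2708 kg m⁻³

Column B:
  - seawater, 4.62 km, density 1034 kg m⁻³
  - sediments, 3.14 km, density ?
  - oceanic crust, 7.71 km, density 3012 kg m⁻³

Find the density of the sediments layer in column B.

1980 kg m⁻³

Take the compensation level at the base of the deeper column (depth z_c below the surface of column A) and equate Σ ρ_i t_i down to z_c; mantle fills any gap and the z_c terms cancel.
Column A: 36.4×2708 + (z_c − 36.4)×3281
Column B: 1.32×0 + 4.62×1034 + 3.14×ρ + 7.71×3012 + (z_c − 1.32 − 15.47)×3281
The z_c×3281 term appears on both sides and cancels. Collect the known terms of each column as K = Σ(ρt)_known − 3281 × (depth of known layers): K_A = 98571.2 − 3281×36.4 = −20857.2; K_B = 27999.6 − 3281×(1.32 + 15.47) = −27088.39.
Balance: K_A = K_B + 3.14×ρ, so ρ = (K_A − K_B)/3.14 = 6231.19/3.14 = 1980 kg m⁻³.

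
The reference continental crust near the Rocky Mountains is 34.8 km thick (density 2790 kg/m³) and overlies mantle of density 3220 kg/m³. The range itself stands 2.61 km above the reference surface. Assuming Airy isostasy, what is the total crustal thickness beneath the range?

Root depth r = h ρ_c / (ρ_m − ρ_c) = 2.61 km × 2790 / 430 = 16.93 km.
Total thickness = T + h + r = 34.8 km + 2.61 km + 16.93 km = 54.3 km.

54.3 km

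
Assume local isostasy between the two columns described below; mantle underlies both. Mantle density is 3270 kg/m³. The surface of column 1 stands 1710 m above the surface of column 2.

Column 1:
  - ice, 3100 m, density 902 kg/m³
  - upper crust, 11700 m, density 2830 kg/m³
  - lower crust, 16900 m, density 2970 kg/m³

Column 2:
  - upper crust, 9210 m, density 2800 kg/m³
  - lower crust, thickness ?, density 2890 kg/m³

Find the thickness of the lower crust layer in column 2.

Take the compensation level at the base of the deeper column (depth z_c below the surface of column 1) and equate Σ ρ_i t_i down to z_c; mantle fills any gap and the z_c terms cancel.
Column 1: 3100×902 + 11700×2830 + 16900×2970 + (z_c − 31700)×3270
Column 2: 1710×0 + 9210×2800 + x×2890 + (z_c − 1710 − 9210 − x)×3270
The z_c×3270 term appears on both sides and cancels. Collect the known terms of each column as K = Σ(ρt)_known − 3270 × (depth of known layers): K_1 = 86100200 − 3270×31700 = −17558800; K_2 = 25788000 − 3270×(1710 + 9210) = −9920400.
Balance: K_1 = K_2 − x×(3270 − 2890), so x = (K_2 − K_1)/(3270 − 2890) = 7638400/380 = 20100 m.

20100 m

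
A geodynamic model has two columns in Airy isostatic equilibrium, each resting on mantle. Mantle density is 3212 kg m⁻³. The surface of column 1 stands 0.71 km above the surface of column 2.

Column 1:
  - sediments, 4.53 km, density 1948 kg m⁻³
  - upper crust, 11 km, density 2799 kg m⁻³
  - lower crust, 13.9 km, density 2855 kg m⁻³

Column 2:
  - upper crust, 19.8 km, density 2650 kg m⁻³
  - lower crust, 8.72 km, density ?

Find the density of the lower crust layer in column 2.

Take the compensation level at the base of the deeper column (depth z_c below the surface of column 1) and equate Σ ρ_i t_i down to z_c; mantle fills any gap and the z_c terms cancel.
Column 1: 4.53×1948 + 11×2799 + 13.9×2855 + (z_c − 29.43)×3212
Column 2: 0.71×0 + 19.8×2650 + 8.72×ρ + (z_c − 0.71 − 28.52)×3212
The z_c×3212 term appears on both sides and cancels. Collect the known terms of each column as K = Σ(ρt)_known − 3212 × (depth of known layers): K_1 = 79297.94 − 3212×29.43 = −15231.22; K_2 = 52470 − 3212×(0.71 + 28.52) = −41416.76.
Balance: K_1 = K_2 + 8.72×ρ, so ρ = (K_1 − K_2)/8.72 = 26185.5/8.72 = 3000 kg m⁻³.

3000 kg m⁻³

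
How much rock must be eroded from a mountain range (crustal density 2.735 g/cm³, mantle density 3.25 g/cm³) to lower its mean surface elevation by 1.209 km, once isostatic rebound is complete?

Net drop Δ = e − u = e − e ρ_c/ρ_m = e (ρ_m − ρ_c)/ρ_m.
e = Δ ρ_m/(ρ_m − ρ_c) = 1.209 km × 3.25/0.515 = 7.63 km.

7.63 km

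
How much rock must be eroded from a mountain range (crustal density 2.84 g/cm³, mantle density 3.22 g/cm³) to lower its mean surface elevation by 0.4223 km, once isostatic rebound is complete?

3.58 km

Net drop Δ = e − u = e − e ρ_c/ρ_m = e (ρ_m − ρ_c)/ρ_m.
e = Δ ρ_m/(ρ_m − ρ_c) = 0.4223 km × 3.22/0.38 = 3.58 km.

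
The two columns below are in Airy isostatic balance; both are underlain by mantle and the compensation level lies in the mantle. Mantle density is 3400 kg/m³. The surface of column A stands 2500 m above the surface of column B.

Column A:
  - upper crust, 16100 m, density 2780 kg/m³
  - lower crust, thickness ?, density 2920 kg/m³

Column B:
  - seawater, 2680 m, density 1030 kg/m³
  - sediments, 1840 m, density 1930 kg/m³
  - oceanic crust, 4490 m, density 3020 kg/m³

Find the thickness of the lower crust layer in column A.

Take the compensation level at the base of the deeper column (depth z_c below the surface of column A) and equate Σ ρ_i t_i down to z_c; mantle fills any gap and the z_c terms cancel.
Column A: 16100×2780 + x×2920 + (z_c − 16100 − x)×3400
Column B: 2500×0 + 2680×1030 + 1840×1930 + 4490×3020 + (z_c − 2500 − 9010)×3400
The z_c×3400 term appears on both sides and cancels. Collect the known terms of each column as K = Σ(ρt)_known − 3400 × (depth of known layers): K_A = 44758000 − 3400×16100 = −9982000; K_B = 19871400 − 3400×(2500 + 9010) = −19262600.
Balance: K_A − x×(3400 − 2920) = K_B, so x = (K_A − K_B)/(3400 − 2920) = 9280600/480 = 19300 m.

19300 m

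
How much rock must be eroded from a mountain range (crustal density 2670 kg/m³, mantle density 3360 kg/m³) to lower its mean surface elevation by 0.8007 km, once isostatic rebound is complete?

3.9 km

Net drop Δ = e − u = e − e ρ_c/ρ_m = e (ρ_m − ρ_c)/ρ_m.
e = Δ ρ_m/(ρ_m − ρ_c) = 0.8007 km × 3360/690 = 3.9 km.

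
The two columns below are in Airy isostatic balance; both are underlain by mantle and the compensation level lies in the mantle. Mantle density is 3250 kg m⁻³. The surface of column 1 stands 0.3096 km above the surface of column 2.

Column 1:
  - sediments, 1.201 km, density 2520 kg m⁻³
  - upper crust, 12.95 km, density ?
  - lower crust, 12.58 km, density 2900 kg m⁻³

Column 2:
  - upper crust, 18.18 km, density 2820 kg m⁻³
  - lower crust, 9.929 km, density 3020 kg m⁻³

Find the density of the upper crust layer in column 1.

Take the compensation level at the base of the deeper column (depth z_c below the surface of column 1) and equate Σ ρ_i t_i down to z_c; mantle fills any gap and the z_c terms cancel.
Column 1: 1.201×2520 + 12.95×ρ + 12.58×2900 + (z_c − 26.731)×3250
Column 2: 0.3096×0 + 18.18×2820 + 9.929×3020 + (z_c − 0.3096 − 28.109)×3250
The z_c×3250 term appears on both sides and cancels. Collect the known terms of each column as K = Σ(ρt)_known − 3250 × (depth of known layers): K_1 = 39508.52 − 3250×26.731 = −47367.23; K_2 = 81253.18 − 3250×(0.3096 + 28.109) = −11107.27.
Balance: K_1 + 12.95×ρ = K_2, so ρ = (K_2 − K_1)/12.95 = 36260/12.95 = 2800 kg m⁻³.

2800 kg m⁻³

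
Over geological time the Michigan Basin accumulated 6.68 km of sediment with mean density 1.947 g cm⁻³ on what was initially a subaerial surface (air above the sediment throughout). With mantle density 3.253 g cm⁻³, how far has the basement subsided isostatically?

Subaerial load: s = t ρ_sed / ρ_m = 6.68 km × 1.947/3.253 = 4 km.

4 km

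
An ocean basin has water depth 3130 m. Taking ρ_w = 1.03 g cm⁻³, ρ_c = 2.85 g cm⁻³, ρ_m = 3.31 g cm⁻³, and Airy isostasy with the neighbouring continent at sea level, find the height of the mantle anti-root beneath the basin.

12400 m

By Archimedes' principle applied to the lithosphere: replacing crust with seawater at the top is compensated by replacing crust with mantle at the base: d (ρ_c − ρ_w) = a (ρ_m − ρ_c).
a = d (ρ_c − ρ_w)/(ρ_m − ρ_c) = 3130 m × 1.82/0.46 = 12400 m.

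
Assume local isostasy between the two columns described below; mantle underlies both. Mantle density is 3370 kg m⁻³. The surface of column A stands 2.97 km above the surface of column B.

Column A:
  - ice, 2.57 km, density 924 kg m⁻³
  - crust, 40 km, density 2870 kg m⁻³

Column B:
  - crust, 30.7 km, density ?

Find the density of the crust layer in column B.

Take the compensation level at the base of the deeper column (depth z_c below the surface of column A) and equate Σ ρ_i t_i down to z_c; mantle fills any gap and the z_c terms cancel.
Column A: 2.57×924 + 40×2870 + (z_c − 42.57)×3370
Column B: 2.97×0 + 30.7×ρ + (z_c − 2.97 − 30.7)×3370
The z_c×3370 term appears on both sides and cancels. Collect the known terms of each column as K = Σ(ρt)_known − 3370 × (depth of known layers): K_A = 117174.68 − 3370×42.57 = −26286.22; K_B = 0 − 3370×(2.97 + 30.7) = −113467.9.
Balance: K_A = K_B + 30.7×ρ, so ρ = (K_A − K_B)/30.7 = 87181.7/30.7 = 2840 kg m⁻³.

2840 kg m⁻³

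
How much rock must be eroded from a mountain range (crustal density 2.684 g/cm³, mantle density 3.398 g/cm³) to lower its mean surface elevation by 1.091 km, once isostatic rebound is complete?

5.19 km

Net drop Δ = e − u = e − e ρ_c/ρ_m = e (ρ_m − ρ_c)/ρ_m.
e = Δ ρ_m/(ρ_m − ρ_c) = 1.091 km × 3.398/0.714 = 5.19 km.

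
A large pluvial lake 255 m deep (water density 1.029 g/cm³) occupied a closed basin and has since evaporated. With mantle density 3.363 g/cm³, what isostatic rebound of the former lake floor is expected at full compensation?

u = d ρ_w/ρ_m = 255 m × 1.029/3.363 = 78 m.

78 m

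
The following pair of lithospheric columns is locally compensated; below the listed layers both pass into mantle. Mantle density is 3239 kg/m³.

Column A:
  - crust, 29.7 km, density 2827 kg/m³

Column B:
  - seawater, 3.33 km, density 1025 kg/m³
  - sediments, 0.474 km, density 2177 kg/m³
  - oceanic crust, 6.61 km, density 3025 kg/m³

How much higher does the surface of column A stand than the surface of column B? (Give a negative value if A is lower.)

0.909 km

For any compensation level in the mantle, the mantle terms cancel and isostasy reduces to e = (Σt_A − Σt_B) − (Σ(ρt)_A − Σ(ρt)_B) / ρ_m.
Σt_A = 29.7 km; Σt_B = 10.414 km; Σ(ρt)_A = 83961.9; Σ(ρt)_B = 24440.398 (in km·kg/m³).
e = (29.7 − 10.414) − (83961.9 − 24440.398) / 3239 = 0.909 km.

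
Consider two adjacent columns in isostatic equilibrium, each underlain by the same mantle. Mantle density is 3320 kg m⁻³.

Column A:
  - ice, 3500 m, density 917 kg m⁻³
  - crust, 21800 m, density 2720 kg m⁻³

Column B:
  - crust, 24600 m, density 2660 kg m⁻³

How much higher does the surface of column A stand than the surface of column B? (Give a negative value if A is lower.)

1580 m

For any compensation level in the mantle, the mantle terms cancel and isostasy reduces to e = (Σt_A − Σt_B) − (Σ(ρt)_A − Σ(ρt)_B) / ρ_m.
Σt_A = 25300 m; Σt_B = 24600 m; Σ(ρt)_A = 62505500; Σ(ρt)_B = 65436000 (in m·kg m⁻³).
e = (25300 − 24600) − (62505500 − 65436000) / 3320 = 1580 m.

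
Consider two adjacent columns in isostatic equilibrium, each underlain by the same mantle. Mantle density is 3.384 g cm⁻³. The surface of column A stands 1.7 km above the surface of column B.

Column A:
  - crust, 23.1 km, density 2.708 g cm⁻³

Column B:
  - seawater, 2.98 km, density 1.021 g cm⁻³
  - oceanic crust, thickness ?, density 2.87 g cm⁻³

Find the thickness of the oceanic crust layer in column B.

Take the compensation level at the base of the deeper column (depth z_c below the surface of column A) and equate Σ ρ_i t_i down to z_c; mantle fills any gap and the z_c terms cancel.
Column A: 23.1×2.708 + (z_c − 23.1)×3.384
Column B: 1.7×0 + 2.98×1.021 + x×2.87 + (z_c − 1.7 − 2.98 − x)×3.384
The z_c×3.384 term appears on both sides and cancels. Collect the known terms of each column as K = Σ(ρt)_known − 3.384 × (depth of known layers): K_A = 62.5548 − 3.384×23.1 = −15.6156; K_B = 3.04258 − 3.384×(1.7 + 2.98) = −12.79454.
Balance: K_A = K_B − x×(3.384 − 2.87), so x = (K_B − K_A)/(3.384 − 2.87) = 2.82106/0.514 = 5.49 km.

5.49 km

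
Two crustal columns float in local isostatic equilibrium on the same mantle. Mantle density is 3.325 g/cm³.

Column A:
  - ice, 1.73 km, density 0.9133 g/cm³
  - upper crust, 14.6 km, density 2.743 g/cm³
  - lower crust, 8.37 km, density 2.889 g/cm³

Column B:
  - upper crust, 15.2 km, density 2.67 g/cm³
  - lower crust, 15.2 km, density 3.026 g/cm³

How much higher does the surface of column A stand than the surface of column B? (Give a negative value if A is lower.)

0.547 km

For any compensation level in the mantle, the mantle terms cancel and isostasy reduces to e = (Σt_A − Σt_B) − (Σ(ρt)_A − Σ(ρt)_B) / ρ_m.
Σt_A = 24.7 km; Σt_B = 30.4 km; Σ(ρt)_A = 65.808739; Σ(ρt)_B = 86.5792 (in km·g/cm³).
e = (24.7 − 30.4) − (65.808739 − 86.5792) / 3.325 = 0.547 km.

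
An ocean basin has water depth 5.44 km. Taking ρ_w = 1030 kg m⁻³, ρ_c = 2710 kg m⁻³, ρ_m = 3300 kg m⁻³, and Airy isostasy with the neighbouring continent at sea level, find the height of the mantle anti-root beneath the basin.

By Archimedes' principle applied to the lithosphere: replacing crust with seawater at the top is compensated by replacing crust with mantle at the base: d (ρ_c − ρ_w) = a (ρ_m − ρ_c).
a = d (ρ_c − ρ_w)/(ρ_m − ρ_c) = 5.44 km × 1680/590 = 15.5 km.

15.5 km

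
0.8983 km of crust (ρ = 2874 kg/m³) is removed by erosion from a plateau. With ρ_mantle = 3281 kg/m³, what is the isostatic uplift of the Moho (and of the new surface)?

Unloading: uplift u = e ρ_c/ρ_m = 0.8983 km × 2874/3281 = 0.787 km.

0.787 km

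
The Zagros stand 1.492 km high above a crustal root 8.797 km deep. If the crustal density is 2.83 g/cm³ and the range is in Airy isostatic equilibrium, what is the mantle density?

Airy balance: ρ_c h = (ρ_m − ρ_c) r → ρ_m = ρ_c (1 + h/r).
ρ_m = 2.83 × (1 + 1.492 km/8.797 km) = 3.31 g/cm³.

3.31 g/cm³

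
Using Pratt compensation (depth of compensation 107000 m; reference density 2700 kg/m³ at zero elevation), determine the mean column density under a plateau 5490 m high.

Pratt balance: ρ_ref D = ρ (D + h).
ρ = ρ_ref D/(D + h) = 2700 × 107000 m/(107000 m + 5490 m) = 2570 kg/m³.

2570 kg/m³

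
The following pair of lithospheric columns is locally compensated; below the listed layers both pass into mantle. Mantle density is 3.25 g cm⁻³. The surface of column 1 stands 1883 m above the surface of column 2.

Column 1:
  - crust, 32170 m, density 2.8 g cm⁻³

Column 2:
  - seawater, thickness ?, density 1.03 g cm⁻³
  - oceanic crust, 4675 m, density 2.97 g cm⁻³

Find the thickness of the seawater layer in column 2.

Take the compensation level at the base of the deeper column (depth z_c below the surface of column 1) and equate Σ ρ_i t_i down to z_c; mantle fills any gap and the z_c terms cancel.
Column 1: 32170×2.8 + (z_c − 32170)×3.25
Column 2: 1883×0 + x×1.03 + 4675×2.97 + (z_c − 1883 − 4675 − x)×3.25
The z_c×3.25 term appears on both sides and cancels. Collect the known terms of each column as K = Σ(ρt)_known − 3.25 × (depth of known layers): K_1 = 90076 − 3.25×32170 = −14476.5; K_2 = 13884.75 − 3.25×(1883 + 4675) = −7428.75.
Balance: K_1 = K_2 − x×(3.25 − 1.03), so x = (K_2 − K_1)/(3.25 − 1.03) = 7047.75/2.22 = 3170 m.

3170 m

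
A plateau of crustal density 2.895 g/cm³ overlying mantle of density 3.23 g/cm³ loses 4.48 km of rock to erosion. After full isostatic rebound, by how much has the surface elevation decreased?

Rebound u = e ρ_c/ρ_m = 4.48 km × 2.895/3.23 = 4.015 km.
Net surface drop = e − u = 4.48 km − 4.015 km = e (ρ_m − ρ_c)/ρ_m = 0.465 km.

0.465 km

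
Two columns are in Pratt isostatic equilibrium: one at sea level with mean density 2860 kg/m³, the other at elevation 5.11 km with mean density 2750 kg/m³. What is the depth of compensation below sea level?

128 km

ρ_ref D = ρ (D + h) → D (ρ_ref − ρ) = ρ h.
D = ρ h/(ρ_ref − ρ) = 2750 × 5.11 km/(2860 − 2750) = 128 km.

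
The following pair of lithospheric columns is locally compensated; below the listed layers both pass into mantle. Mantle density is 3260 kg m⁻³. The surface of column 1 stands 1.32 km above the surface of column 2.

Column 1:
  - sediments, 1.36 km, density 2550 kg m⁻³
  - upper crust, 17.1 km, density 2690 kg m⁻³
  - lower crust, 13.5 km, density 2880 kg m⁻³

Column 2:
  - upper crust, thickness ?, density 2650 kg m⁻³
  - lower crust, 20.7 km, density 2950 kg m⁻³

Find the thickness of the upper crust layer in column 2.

Take the compensation level at the base of the deeper column (depth z_c below the surface of column 1) and equate Σ ρ_i t_i down to z_c; mantle fills any gap and the z_c terms cancel.
Column 1: 1.36×2550 + 17.1×2690 + 13.5×2880 + (z_c − 31.96)×3260
Column 2: 1.32×0 + x×2650 + 20.7×2950 + (z_c − 1.32 − 20.7 − x)×3260
The z_c×3260 term appears on both sides and cancels. Collect the known terms of each column as K = Σ(ρt)_known − 3260 × (depth of known layers): K_1 = 88347 − 3260×31.96 = −15842.6; K_2 = 61065 − 3260×(1.32 + 20.7) = −10720.2.
Balance: K_1 = K_2 − x×(3260 − 2650), so x = (K_2 − K_1)/(3260 − 2650) = 5122.4/610 = 8.4 km.

8.4 km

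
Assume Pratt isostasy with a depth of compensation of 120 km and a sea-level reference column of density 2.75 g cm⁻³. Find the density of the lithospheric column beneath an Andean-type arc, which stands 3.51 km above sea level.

2.67 g cm⁻³

Pratt balance: ρ_ref D = ρ (D + h).
ρ = ρ_ref D/(D + h) = 2.75 × 120 km/(120 km + 3.51 km) = 2.67 g cm⁻³.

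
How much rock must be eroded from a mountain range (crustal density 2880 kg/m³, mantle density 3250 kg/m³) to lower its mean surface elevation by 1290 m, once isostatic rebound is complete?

11300 m

Net drop Δ = e − u = e − e ρ_c/ρ_m = e (ρ_m − ρ_c)/ρ_m.
e = Δ ρ_m/(ρ_m − ρ_c) = 1290 m × 3250/370 = 11300 m.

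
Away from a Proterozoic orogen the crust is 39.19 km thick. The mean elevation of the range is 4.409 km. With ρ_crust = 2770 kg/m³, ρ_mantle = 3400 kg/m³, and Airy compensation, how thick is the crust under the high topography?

63 km

Root depth r = h ρ_c / (ρ_m − ρ_c) = 4.409 km × 2770 / 630 = 19.39 km.
Total thickness = T + h + r = 39.19 km + 4.409 km + 19.39 km = 63 km.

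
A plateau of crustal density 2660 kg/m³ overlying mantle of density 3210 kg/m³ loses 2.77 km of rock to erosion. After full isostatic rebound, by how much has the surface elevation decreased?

0.475 km

Rebound u = e ρ_c/ρ_m = 2.77 km × 2660/3210 = 2.295 km.
Net surface drop = e − u = 2.77 km − 2.295 km = e (ρ_m − ρ_c)/ρ_m = 0.475 km.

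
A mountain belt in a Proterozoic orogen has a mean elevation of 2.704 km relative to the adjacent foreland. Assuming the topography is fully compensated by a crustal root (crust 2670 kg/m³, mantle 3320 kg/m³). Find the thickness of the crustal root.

Equating mass per unit area of the two columns: the weight of the topography is balanced by the buoyancy of the root, ρ_c h = (ρ_m − ρ_c) r.
r = h · ρ_c / (ρ_m − ρ_c) = 2.704 km × 2670 / (3320 − 2670) = 11.1 km.

11.1 km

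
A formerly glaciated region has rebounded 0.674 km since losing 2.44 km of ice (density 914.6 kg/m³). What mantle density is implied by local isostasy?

ρ_m = ρ_ice t / u = 914.6 × 2.44 km/0.674 km = 3310 kg/m³.

3310 kg/m³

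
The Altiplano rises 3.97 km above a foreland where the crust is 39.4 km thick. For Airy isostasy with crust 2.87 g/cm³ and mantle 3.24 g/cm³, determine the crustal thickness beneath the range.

74.2 km

Root depth r = h ρ_c / (ρ_m − ρ_c) = 3.97 km × 2.87 / 0.37 = 30.79 km.
Total thickness = T + h + r = 39.4 km + 3.97 km + 30.79 km = 74.2 km.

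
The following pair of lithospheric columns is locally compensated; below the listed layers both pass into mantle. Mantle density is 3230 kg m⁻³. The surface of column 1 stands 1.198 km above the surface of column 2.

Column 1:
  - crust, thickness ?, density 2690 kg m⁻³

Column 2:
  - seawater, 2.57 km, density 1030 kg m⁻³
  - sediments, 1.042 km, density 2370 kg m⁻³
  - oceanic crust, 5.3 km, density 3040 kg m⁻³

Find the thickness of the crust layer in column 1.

Take the compensation level at the base of the deeper column (depth z_c below the surface of column 1) and equate Σ ρ_i t_i down to z_c; mantle fills any gap and the z_c terms cancel.
Column 1: x×2690 + (z_c − 0 − x)×3230
Column 2: 1.198×0 + 2.57×1030 + 1.042×2370 + 5.3×3040 + (z_c − 1.198 − 8.912)×3230
The z_c×3230 term appears on both sides and cancels. Collect the known terms of each column as K = Σ(ρt)_known − 3230 × (depth of known layers): K_1 = 0 − 3230×0 = 0; K_2 = 21228.64 − 3230×(1.198 + 8.912) = −11426.66.
Balance: K_1 − x×(3230 − 2690) = K_2, so x = (K_1 − K_2)/(3230 − 2690) = 11426.7/540 = 21.2 km.

21.2 km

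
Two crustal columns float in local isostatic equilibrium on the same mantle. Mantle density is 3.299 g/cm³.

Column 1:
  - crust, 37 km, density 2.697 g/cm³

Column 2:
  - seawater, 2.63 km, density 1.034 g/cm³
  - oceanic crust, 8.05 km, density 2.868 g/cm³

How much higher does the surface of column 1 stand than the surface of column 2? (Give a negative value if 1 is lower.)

3.89 km

For any compensation level in the mantle, the mantle terms cancel and isostasy reduces to e = (Σt_1 − Σt_2) − (Σ(ρt)_1 − Σ(ρt)_2) / ρ_m.
Σt_1 = 37 km; Σt_2 = 10.68 km; Σ(ρt)_1 = 99.789; Σ(ρt)_2 = 25.80682 (in km·g/cm³).
e = (37 − 10.68) − (99.789 − 25.80682) / 3.299 = 3.89 km.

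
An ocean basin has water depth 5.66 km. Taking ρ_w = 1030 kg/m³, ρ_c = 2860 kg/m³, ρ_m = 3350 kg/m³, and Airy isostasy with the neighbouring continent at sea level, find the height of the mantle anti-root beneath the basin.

21.1 km

For local isostatic compensation: replacing crust with seawater at the top is compensated by replacing crust with mantle at the base: d (ρ_c − ρ_w) = a (ρ_m − ρ_c).
a = d (ρ_c − ρ_w)/(ρ_m − ρ_c) = 5.66 km × 1830/490 = 21.1 km.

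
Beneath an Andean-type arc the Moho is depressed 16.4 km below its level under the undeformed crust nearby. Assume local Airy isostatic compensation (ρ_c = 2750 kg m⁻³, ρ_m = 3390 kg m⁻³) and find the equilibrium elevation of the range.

3.82 km

Isostatic balance requires: ρ_c h = (ρ_m − ρ_c) r.
h = r (ρ_m − ρ_c) / ρ_c = 16.4 km × (3390 − 2750) / 2750 = 3.82 km.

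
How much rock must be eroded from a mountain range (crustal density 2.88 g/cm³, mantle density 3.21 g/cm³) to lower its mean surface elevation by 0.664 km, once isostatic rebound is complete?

Net drop Δ = e − u = e − e ρ_c/ρ_m = e (ρ_m − ρ_c)/ρ_m.
e = Δ ρ_m/(ρ_m − ρ_c) = 0.664 km × 3.21/0.33 = 6.46 km.

6.46 km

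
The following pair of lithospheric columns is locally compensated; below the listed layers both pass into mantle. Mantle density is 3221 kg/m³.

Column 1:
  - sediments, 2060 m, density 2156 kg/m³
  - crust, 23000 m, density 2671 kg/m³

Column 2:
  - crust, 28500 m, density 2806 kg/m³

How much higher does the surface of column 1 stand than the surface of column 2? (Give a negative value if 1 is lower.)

936 m

For any compensation level in the mantle, the mantle terms cancel and isostasy reduces to e = (Σt_1 − Σt_2) − (Σ(ρt)_1 − Σ(ρt)_2) / ρ_m.
Σt_1 = 25060 m; Σt_2 = 28500 m; Σ(ρt)_1 = 65874360; Σ(ρt)_2 = 79971000 (in m·kg/m³).
e = (25060 − 28500) − (65874360 − 79971000) / 3221 = 936 m.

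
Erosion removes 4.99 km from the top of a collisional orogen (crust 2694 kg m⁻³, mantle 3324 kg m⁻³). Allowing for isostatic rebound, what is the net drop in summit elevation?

Rebound u = e ρ_c/ρ_m = 4.99 km × 2694/3324 = 4.044 km.
Net surface drop = e − u = 4.99 km − 4.044 km = e (ρ_m − ρ_c)/ρ_m = 0.946 km.

0.946 km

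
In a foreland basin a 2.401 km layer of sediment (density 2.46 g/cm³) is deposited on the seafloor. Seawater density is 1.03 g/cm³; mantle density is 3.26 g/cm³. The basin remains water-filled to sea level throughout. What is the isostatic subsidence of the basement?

Submarine loading: the sediment displaces seawater, and the subsidence is in turn flooded, so s (ρ_m − ρ_w) = t (ρ_sed − ρ_w).
s = 2.401 km × (2.46 − 1.03) / (3.26 − 1.03) = 1.54 km.

1.54 km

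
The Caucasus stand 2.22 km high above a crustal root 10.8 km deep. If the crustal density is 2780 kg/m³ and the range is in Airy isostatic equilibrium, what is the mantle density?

3350 kg/m³

Airy balance: ρ_c h = (ρ_m − ρ_c) r → ρ_m = ρ_c (1 + h/r).
ρ_m = 2780 × (1 + 2.22 km/10.8 km) = 3350 kg/m³.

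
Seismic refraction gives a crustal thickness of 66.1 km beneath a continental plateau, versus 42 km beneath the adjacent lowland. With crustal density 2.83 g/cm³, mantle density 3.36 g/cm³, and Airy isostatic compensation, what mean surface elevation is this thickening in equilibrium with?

3.8 km

Excess crust Δ = 66.1 km − 42 km = 24.1 km, split between elevation h and root r with h + r = Δ.
Airy balance ρ_c h = (ρ_m − ρ_c) r gives r = h ρ_c/(ρ_m − ρ_c), so h (1 + ρ_c/(ρ_m − ρ_c)) = Δ, i.e. h = Δ (ρ_m − ρ_c)/ρ_m.
h = 24.1 km × 0.53/3.36 = 3.8 km.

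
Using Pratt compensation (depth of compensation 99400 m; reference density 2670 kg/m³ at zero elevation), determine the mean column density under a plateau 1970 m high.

2620 kg/m³

Pratt balance: ρ_ref D = ρ (D + h).
ρ = ρ_ref D/(D + h) = 2670 × 99400 m/(99400 m + 1970 m) = 2620 kg/m³.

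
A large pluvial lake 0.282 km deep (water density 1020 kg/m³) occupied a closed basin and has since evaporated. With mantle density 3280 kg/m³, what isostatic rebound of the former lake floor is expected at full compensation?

u = d ρ_w/ρ_m = 0.282 km × 1020/3280 = 0.0877 km.

0.0877 km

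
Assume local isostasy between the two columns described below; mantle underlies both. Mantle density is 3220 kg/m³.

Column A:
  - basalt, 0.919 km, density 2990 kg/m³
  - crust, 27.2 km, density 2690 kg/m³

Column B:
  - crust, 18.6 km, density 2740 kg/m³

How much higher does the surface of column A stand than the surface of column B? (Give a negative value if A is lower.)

For any compensation level in the mantle, the mantle terms cancel and isostasy reduces to e = (Σt_A − Σt_B) − (Σ(ρt)_A − Σ(ρt)_B) / ρ_m.
Σt_A = 28.119 km; Σt_B = 18.6 km; Σ(ρt)_A = 75915.81; Σ(ρt)_B = 50964 (in km·kg/m³).
e = (28.119 − 18.6) − (75915.81 − 50964) / 3220 = 1.77 km.

1.77 km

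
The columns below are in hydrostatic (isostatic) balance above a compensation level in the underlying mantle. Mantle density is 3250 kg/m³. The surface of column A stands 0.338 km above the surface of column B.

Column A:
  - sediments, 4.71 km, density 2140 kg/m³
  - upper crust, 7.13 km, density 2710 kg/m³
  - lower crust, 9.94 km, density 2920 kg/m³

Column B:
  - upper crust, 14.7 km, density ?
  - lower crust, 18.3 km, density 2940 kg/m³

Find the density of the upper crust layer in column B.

2870 kg/m³

Take the compensation level at the base of the deeper column (depth z_c below the surface of column A) and equate Σ ρ_i t_i down to z_c; mantle fills any gap and the z_c terms cancel.
Column A: 4.71×2140 + 7.13×2710 + 9.94×2920 + (z_c − 21.78)×3250
Column B: 0.338×0 + 14.7×ρ + 18.3×2940 + (z_c − 0.338 − 33)×3250
The z_c×3250 term appears on both sides and cancels. Collect the known terms of each column as K = Σ(ρt)_known − 3250 × (depth of known layers): K_A = 58426.5 − 3250×21.78 = −12358.5; K_B = 53802 − 3250×(0.338 + 33) = −54546.5.
Balance: K_A = K_B + 14.7×ρ, so ρ = (K_A − K_B)/14.7 = 42188/14.7 = 2870 kg/m³.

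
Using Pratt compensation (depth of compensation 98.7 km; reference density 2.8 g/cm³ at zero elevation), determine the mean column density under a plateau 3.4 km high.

2.71 g/cm³

Pratt balance: ρ_ref D = ρ (D + h).
ρ = ρ_ref D/(D + h) = 2.8 × 98.7 km/(98.7 km + 3.4 km) = 2.71 g/cm³.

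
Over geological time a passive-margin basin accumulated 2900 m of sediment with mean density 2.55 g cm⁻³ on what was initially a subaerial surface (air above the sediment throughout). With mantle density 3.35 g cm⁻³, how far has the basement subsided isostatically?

Subaerial load: s = t ρ_sed / ρ_m = 2900 m × 2.55/3.35 = 2210 m.

2210 m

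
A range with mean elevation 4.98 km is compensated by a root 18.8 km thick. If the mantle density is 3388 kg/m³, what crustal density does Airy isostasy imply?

2680 kg/m³

ρ_c h = (ρ_m − ρ_c) r → ρ_c (h + r) = ρ_m r → ρ_c = ρ_m r / (h + r).
ρ_c = 3388 × 18.8 km / (4.98 km + 18.8 km) = 2680 kg/m³.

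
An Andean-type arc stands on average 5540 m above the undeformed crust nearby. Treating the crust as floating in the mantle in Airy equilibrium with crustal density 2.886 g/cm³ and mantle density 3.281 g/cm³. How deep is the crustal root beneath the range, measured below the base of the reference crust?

Equating mass per unit area of the two columns: the weight of the topography is balanced by the buoyancy of the root, ρ_c h = (ρ_m − ρ_c) r.
r = h · ρ_c / (ρ_m − ρ_c) = 5540 m × 2.886 / (3.281 − 2.886) = 40500 m.

40500 m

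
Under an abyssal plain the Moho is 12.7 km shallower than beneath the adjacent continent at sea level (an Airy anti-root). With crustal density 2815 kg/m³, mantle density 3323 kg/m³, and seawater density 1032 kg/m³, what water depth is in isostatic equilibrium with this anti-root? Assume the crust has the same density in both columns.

Replacing a thickness d of crust by seawater at the top must be balanced by replacing crust with mantle at the base: d (ρ_c − ρ_w) = a (ρ_m − ρ_c).
d = a (ρ_m − ρ_c)/(ρ_c − ρ_w) = 12.7 km × 508/1783 = 3.62 km.

3.62 km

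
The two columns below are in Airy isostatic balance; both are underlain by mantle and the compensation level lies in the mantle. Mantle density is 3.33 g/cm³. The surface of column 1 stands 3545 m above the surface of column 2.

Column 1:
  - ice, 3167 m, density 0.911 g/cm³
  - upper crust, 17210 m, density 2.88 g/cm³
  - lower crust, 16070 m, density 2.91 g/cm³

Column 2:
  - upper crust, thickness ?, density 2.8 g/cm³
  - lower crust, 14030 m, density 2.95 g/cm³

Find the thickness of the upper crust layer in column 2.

Take the compensation level at the base of the deeper column (depth z_c below the surface of column 1) and equate Σ ρ_i t_i down to z_c; mantle fills any gap and the z_c terms cancel.
Column 1: 3167×0.911 + 17210×2.88 + 16070×2.91 + (z_c − 36447)×3.33
Column 2: 3545×0 + x×2.8 + 14030×2.95 + (z_c − 3545 − 14030 − x)×3.33
The z_c×3.33 term appears on both sides and cancels. Collect the known terms of each column as K = Σ(ρt)_known − 3.33 × (depth of known layers): K_1 = 99213.637 − 3.33×36447 = −22154.873; K_2 = 41388.5 − 3.33×(3545 + 14030) = −17136.25.
Balance: K_1 = K_2 − x×(3.33 − 2.8), so x = (K_2 − K_1)/(3.33 − 2.8) = 5018.62/0.53 = 9470 m.

9470 m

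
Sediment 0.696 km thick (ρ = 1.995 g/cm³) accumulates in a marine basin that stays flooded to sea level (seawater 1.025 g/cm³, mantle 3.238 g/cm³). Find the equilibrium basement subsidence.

Submarine loading: the sediment displaces seawater, and the subsidence is in turn flooded, so s (ρ_m − ρ_w) = t (ρ_sed − ρ_w).
s = 0.696 km × (1.995 − 1.025) / (3.238 − 1.025) = 0.305 km.

0.305 km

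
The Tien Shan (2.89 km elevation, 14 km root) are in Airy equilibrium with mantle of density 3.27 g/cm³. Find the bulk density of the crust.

ρ_c h = (ρ_m − ρ_c) r → ρ_c (h + r) = ρ_m r → ρ_c = ρ_m r / (h + r).
ρ_c = 3.27 × 14 km / (2.89 km + 14 km) = 2.71 g/cm³.

2.71 g/cm³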